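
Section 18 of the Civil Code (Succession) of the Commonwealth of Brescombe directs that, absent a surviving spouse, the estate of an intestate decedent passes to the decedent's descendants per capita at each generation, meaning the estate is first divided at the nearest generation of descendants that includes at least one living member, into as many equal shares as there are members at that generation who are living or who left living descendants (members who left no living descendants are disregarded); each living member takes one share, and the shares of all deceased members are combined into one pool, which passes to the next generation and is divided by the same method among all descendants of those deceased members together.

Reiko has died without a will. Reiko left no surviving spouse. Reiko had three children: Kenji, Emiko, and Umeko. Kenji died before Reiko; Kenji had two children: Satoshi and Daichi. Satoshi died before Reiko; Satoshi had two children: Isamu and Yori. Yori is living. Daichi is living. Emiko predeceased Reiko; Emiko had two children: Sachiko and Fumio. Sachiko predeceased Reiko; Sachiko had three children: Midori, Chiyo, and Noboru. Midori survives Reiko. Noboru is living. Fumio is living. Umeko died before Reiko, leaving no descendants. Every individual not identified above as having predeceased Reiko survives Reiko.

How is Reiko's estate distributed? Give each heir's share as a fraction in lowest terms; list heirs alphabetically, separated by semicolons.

Chiyo 1/10; Daichi 1/4; Fumio 1/4; Isamu 1/10; Midori 1/10; Noboru 1/10; Yori 1/10

There is no surviving spouse, so the entire estate passes to Reiko's descendants per capita at each generation.
No one at generation 1 (Kenji, Emiko) is living; moving to the next generation.
At generation 2 (Satoshi, Daichi, Sachiko, Fumio) there are 4 shares of (1)/4 = 1/4 each.
Living: Daichi and Fumio — each takes 1/4.
Deceased: Satoshi and Sachiko. Their combined 1/2 is pooled and carried to generation 3.
At generation 3 (Isamu, Yori, Midori, Chiyo, Noboru) there are 5 shares of (1/2)/5 = 1/10 each.
Living: Isamu, Yori, Midori, Chiyo, and Noboru — each takes 1/10.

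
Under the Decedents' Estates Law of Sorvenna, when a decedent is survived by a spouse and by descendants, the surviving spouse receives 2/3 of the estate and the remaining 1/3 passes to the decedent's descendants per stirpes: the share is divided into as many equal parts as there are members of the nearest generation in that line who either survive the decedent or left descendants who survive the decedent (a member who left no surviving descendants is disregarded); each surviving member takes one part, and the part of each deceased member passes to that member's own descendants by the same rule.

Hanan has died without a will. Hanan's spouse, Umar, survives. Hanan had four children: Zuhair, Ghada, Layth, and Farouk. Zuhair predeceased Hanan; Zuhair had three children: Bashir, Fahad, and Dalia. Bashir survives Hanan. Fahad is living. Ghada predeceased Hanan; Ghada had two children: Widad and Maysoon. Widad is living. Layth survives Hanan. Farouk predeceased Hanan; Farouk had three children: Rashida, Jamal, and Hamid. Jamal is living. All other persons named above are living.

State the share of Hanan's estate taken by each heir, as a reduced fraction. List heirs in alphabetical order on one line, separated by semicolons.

Bashir 1/36; Dalia 1/36; Fahad 1/36; Hamid 1/36; Jamal 1/36; Layth 1/12; Maysoon 1/24; Rashida 1/36; Umar 2/3; Widad 1/24

Umar, as surviving spouse, takes 2/3.
The remaining 1/3 passes to Hanan's descendants per stirpes.
The 1/3 is divided into 4 equal shares of 1/12 among Zuhair, Ghada, Layth, Farouk.
Zuhair predeceased; the 1/12 allotted to Zuhair's branch passes to Zuhair's issue by representation.
The 1/12 is divided into 3 equal shares of 1/36 among Bashir, Fahad, Dalia.
Bashir is living and takes 1/36.
Fahad is living and takes 1/36.
Dalia is living and takes 1/36.
Ghada predeceased; the 1/12 allotted to Ghada's branch passes to Ghada's issue by representation.
The 1/12 is divided into 2 equal shares of 1/24 among Widad, Maysoon.
Widad is living and takes 1/24.
Maysoon is living and takes 1/24.
Layth is living and takes 1/12.
Farouk predeceased; the 1/12 allotted to Farouk's branch passes to Farouk's issue by representation.
The 1/12 is divided into 3 equal shares of 1/36 among Rashida, Jamal, Hamid.
Rashida is living and takes 1/36.
Jamal is living and takes 1/36.
Hamid is living and takes 1/36.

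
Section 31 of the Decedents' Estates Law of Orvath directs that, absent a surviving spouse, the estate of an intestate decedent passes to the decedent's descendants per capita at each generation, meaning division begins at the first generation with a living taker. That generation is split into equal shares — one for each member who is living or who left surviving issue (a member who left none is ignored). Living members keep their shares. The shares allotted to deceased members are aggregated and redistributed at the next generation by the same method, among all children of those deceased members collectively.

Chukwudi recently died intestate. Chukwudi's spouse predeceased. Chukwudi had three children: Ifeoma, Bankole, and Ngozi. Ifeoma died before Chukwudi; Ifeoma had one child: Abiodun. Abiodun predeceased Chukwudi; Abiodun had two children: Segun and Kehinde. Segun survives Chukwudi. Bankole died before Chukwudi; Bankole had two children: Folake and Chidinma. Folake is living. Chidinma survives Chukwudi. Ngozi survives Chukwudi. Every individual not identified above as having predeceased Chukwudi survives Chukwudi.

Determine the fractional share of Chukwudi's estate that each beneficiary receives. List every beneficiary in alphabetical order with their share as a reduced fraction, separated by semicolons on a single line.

Chidinma 2/9; Folake 2/9; Kehinde 1/9; Ngozi 1/3; Segun 1/9

There is no surviving spouse, so the entire estate passes to Chukwudi's descendants per capita at each generation.
At generation 1 (Ifeoma, Bankole, Ngozi) there are 3 shares of (1)/3 = 1/3 each.
Living: Ngozi — each takes 1/3.
Deceased: Ifeoma and Bankole. Their combined 2/3 is pooled and carried to generation 2.
At generation 2 (Abiodun, Folake, Chidinma) there are 3 shares of (2/3)/3 = 2/9 each.
Living: Folake and Chidinma — each takes 2/9.
Deceased: Abiodun. That 2/9 share is carried to generation 3.
At generation 3 (Segun, Kehinde) there are 2 shares of (2/9)/2 = 1/9 each.
Living: Segun and Kehinde — each takes 1/9.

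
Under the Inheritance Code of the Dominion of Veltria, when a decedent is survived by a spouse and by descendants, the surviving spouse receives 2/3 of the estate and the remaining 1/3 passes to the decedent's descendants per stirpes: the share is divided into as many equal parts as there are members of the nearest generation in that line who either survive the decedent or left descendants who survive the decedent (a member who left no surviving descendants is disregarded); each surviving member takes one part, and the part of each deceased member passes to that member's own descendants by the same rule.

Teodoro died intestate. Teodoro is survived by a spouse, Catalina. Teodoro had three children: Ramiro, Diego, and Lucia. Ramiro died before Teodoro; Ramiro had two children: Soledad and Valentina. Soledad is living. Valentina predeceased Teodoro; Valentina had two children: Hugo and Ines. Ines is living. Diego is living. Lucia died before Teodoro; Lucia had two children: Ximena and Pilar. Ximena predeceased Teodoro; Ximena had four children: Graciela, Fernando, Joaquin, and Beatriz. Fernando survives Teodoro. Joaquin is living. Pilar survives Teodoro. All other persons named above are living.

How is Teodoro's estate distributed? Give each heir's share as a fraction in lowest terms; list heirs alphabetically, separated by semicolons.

Catalina, as surviving spouse, takes 2/3.
The remaining 1/3 passes to Teodoro's descendants per stirpes.
The 1/3 is divided into 3 equal shares of 1/9 among Ramiro, Diego, Lucia.
Ramiro predeceased; the 1/9 allotted to Ramiro's branch passes to Ramiro's issue by representation.
The 1/9 is divided into 2 equal shares of 1/18 among Soledad, Valentina.
Soledad is living and takes 1/18.
Valentina predeceased; the 1/18 allotted to Valentina's branch passes to Valentina's issue by representation.
The 1/18 is divided into 2 equal shares of 1/36 among Hugo, Ines.
Hugo is living and takes 1/36.
Ines is living and takes 1/36.
Diego is living and takes 1/9.
Lucia predeceased; the 1/9 allotted to Lucia's branch passes to Lucia's issue by representation.
The 1/9 is divided into 2 equal shares of 1/18 among Ximena, Pilar.
Ximena predeceased; the 1/18 allotted to Ximena's branch passes to Ximena's issue by representation.
The 1/18 is divided into 4 equal shares of 1/72 among Graciela, Fernando, Joaquin, Beatriz.
Graciela is living and takes 1/72.
Fernando is living and takes 1/72.
Joaquin is living and takes 1/72.
Beatriz is living and takes 1/72.
Pilar is living and takes 1/18.

Beatriz 1/72; Catalina 2/3; Diego 1/9; Fernando 1/72; Graciela 1/72; Hugo 1/36; Ines 1/36; Joaquin 1/72; Pilar 1/18; Soledad 1/18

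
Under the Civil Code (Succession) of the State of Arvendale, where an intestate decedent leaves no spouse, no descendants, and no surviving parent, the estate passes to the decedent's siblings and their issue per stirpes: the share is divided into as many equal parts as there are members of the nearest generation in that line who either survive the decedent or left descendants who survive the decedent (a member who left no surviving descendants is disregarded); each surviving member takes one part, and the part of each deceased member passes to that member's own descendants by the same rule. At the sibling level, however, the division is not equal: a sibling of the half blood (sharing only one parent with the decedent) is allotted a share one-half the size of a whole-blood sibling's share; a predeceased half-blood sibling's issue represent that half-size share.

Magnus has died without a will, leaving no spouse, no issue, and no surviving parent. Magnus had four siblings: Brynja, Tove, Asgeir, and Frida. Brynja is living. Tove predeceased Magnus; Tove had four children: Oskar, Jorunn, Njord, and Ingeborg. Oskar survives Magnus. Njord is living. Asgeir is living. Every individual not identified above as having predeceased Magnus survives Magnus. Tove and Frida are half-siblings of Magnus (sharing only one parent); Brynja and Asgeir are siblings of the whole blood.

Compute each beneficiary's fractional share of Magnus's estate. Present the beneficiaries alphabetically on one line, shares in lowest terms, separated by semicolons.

Asgeir 1/3; Brynja 1/3; Frida 1/6; Ingeborg 1/24; Jorunn 1/24; Njord 1/24; Oskar 1/24

No spouse, descendants, or parent survives, so the estate passes to Magnus's siblings per stirpes.
Half-blood siblings count for one-half the weight of whole-blood siblings at the initial division.
Dividing 1 in proportion to weights (total weight 3): Brynja (weight 1) → 1/3; Tove (weight 1/2) → 1/6; Asgeir (weight 1) → 1/3; Frida (weight 1/2) → 1/6.
Brynja is living and takes 1/3.
Tove predeceased; the 1/6 allotted to Tove's branch passes to Tove's issue by representation.
The 1/6 is divided into 4 equal shares of 1/24 among Oskar, Jorunn, Njord, Ingeborg.
Oskar is living and takes 1/24.
Jorunn is living and takes 1/24.
Njord is living and takes 1/24.
Ingeborg is living and takes 1/24.
Asgeir is living and takes 1/3.
Frida is living and takes 1/6.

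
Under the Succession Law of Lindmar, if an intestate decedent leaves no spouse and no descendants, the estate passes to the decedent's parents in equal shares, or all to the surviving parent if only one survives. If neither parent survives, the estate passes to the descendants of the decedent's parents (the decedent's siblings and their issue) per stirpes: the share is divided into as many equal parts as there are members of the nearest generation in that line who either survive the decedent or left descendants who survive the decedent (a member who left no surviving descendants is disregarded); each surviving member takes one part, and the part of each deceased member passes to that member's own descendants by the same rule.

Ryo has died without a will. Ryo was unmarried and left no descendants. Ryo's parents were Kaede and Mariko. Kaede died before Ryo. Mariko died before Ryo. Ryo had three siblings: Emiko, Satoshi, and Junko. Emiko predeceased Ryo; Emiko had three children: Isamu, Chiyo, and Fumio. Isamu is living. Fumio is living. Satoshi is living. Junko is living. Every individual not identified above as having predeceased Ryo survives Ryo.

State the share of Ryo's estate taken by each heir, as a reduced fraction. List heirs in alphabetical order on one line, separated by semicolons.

Neither parent survives and there are no descendants, so the estate passes to Ryo's siblings and their issue per stirpes.
The estate is divided into 3 equal shares of 1/3 among Emiko, Satoshi, Junko.
Emiko predeceased; the 1/3 allotted to Emiko's branch passes to Emiko's issue by representation.
The 1/3 is divided into 3 equal shares of 1/9 among Isamu, Chiyo, Fumio.
Isamu is living and takes 1/9.
Chiyo is living and takes 1/9.
Fumio is living and takes 1/9.
Satoshi is living and takes 1/3.
Junko is living and takes 1/3.

Chiyo 1/9; Fumio 1/9; Isamu 1/9; Junko 1/3; Satoshi 1/3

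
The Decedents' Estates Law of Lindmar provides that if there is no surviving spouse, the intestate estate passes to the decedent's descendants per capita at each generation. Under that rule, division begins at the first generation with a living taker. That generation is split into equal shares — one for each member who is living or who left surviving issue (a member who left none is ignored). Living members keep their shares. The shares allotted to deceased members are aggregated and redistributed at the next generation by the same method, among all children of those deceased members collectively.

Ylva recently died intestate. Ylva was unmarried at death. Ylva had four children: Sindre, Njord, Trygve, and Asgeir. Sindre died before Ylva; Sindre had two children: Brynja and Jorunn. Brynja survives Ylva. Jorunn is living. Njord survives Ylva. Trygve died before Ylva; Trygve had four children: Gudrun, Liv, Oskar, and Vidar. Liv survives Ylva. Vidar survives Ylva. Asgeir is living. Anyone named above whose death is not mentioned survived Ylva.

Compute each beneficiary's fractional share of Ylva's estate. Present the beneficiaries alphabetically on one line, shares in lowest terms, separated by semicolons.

There is no surviving spouse, so the entire estate passes to Ylva's descendants per capita at each generation.
At generation 1 (Sindre, Njord, Trygve, Asgeir) there are 4 shares of (1)/4 = 1/4 each.
Living: Njord and Asgeir — each takes 1/4.
Deceased: Sindre and Trygve. Their combined 1/2 is pooled and carried to generation 2.
At generation 2 (Brynja, Jorunn, Gudrun, Liv, Oskar, Vidar) there are 6 shares of (1/2)/6 = 1/12 each.
Living: Brynja, Jorunn, Gudrun, Liv, Oskar, and Vidar — each takes 1/12.

Asgeir 1/4; Brynja 1/12; Gudrun 1/12; Jorunn 1/12; Liv 1/12; Njord 1/4; Oskar 1/12; Vidar 1/12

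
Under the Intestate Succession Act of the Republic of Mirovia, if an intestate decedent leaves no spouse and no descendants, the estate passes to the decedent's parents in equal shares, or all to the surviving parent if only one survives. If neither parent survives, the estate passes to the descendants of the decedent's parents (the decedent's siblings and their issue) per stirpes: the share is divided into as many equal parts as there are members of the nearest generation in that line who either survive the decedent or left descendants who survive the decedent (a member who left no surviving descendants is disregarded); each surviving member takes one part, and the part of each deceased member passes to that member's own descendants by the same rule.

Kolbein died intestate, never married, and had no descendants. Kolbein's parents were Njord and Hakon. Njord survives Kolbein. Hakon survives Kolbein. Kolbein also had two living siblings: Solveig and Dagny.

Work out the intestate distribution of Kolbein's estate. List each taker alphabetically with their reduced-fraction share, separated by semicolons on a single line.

Hakon 1/2; Njord 1/2

Both parents survive, so Njord and Hakon each take 1/2. The siblings take nothing because a surviving parent has priority.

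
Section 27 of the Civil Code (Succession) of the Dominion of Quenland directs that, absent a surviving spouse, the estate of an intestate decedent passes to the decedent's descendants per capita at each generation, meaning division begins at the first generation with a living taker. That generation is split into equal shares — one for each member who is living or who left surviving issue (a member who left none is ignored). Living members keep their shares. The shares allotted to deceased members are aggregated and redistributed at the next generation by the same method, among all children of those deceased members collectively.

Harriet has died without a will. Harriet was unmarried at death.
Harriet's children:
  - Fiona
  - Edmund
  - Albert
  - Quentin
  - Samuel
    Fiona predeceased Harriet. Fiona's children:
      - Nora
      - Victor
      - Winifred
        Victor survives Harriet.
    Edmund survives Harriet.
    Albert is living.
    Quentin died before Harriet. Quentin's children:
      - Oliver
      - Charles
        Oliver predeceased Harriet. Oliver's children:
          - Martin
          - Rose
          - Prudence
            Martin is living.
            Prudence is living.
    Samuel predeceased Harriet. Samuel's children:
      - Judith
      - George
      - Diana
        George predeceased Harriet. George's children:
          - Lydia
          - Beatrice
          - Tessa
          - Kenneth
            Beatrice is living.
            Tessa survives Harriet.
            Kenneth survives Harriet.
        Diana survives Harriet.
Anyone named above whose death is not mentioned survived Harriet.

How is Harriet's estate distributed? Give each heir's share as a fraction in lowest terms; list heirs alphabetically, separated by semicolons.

Albert 1/5; Beatrice 3/140; Charles 3/40; Diana 3/40; Edmund 1/5; Judith 3/40; Kenneth 3/140; Lydia 3/140; Martin 3/140; Nora 3/40; Prudence 3/140; Rose 3/140; Tessa 3/140; Victor 3/40; Winifred 3/40

There is no surviving spouse, so the entire estate passes to Harriet's descendants per capita at each generation.
At generation 1 (Fiona, Edmund, Albert, Quentin, Samuel) there are 5 shares of (1)/5 = 1/5 each.
Living: Edmund and Albert — each takes 1/5.
Deceased: Fiona, Quentin, and Samuel. Their combined 3/5 is pooled and carried to generation 2.
At generation 2 (Nora, Victor, Winifred, Oliver, Charles, Judith, George, Diana) there are 8 shares of (3/5)/8 = 3/40 each.
Living: Nora, Victor, Winifred, Charles, Judith, and Diana — each takes 3/40.
Deceased: Oliver and George. Their combined 3/20 is pooled and carried to generation 3.
At generation 3 (Martin, Rose, Prudence, Lydia, Beatrice, Tessa, Kenneth) there are 7 shares of (3/20)/7 = 3/140 each.
Living: Martin, Rose, Prudence, Lydia, Beatrice, Tessa, and Kenneth — each takes 3/140.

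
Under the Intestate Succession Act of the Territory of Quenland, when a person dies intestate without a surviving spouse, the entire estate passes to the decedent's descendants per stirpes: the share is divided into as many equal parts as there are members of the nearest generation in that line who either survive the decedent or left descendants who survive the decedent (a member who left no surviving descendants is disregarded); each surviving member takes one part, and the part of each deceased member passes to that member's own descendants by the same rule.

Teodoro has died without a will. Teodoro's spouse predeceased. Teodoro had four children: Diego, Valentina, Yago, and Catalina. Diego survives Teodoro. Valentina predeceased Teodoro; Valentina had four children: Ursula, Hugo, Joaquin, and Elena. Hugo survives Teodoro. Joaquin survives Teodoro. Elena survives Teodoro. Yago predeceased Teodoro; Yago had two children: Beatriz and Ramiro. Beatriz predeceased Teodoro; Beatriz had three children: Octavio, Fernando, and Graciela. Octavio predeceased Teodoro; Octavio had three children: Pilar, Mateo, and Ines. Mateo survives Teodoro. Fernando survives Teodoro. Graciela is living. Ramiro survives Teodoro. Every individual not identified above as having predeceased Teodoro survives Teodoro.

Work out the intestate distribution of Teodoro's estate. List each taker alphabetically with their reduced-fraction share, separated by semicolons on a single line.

Catalina 1/4; Diego 1/4; Elena 1/16; Fernando 1/24; Graciela 1/24; Hugo 1/16; Ines 1/72; Joaquin 1/16; Mateo 1/72; Pilar 1/72; Ramiro 1/8; Ursula 1/16

There is no surviving spouse, so the entire estate passes to Teodoro's descendants per stirpes.
The estate is divided into 4 equal shares of 1/4 among Diego, Valentina, Yago, Catalina.
Diego is living and takes 1/4.
Valentina predeceased; the 1/4 allotted to Valentina's branch passes to Valentina's issue by representation.
The 1/4 is divided into 4 equal shares of 1/16 among Ursula, Hugo, Joaquin, Elena.
Ursula is living and takes 1/16.
Hugo is living and takes 1/16.
Joaquin is living and takes 1/16.
Elena is living and takes 1/16.
Yago predeceased; the 1/4 allotted to Yago's branch passes to Yago's issue by representation.
The 1/4 is divided into 2 equal shares of 1/8 among Beatriz, Ramiro.
Beatriz predeceased; the 1/8 allotted to Beatriz's branch passes to Beatriz's issue by representation.
The 1/8 is divided into 3 equal shares of 1/24 among Octavio, Fernando, Graciela.
Octavio predeceased; the 1/24 allotted to Octavio's branch passes to Octavio's issue by representation.
The 1/24 is divided into 3 equal shares of 1/72 among Pilar, Mateo, Ines.
Pilar is living and takes 1/72.
Mateo is living and takes 1/72.
Ines is living and takes 1/72.
Fernando is living and takes 1/24.
Graciela is living and takes 1/24.
Ramiro is living and takes 1/8.
Catalina is living and takes 1/4.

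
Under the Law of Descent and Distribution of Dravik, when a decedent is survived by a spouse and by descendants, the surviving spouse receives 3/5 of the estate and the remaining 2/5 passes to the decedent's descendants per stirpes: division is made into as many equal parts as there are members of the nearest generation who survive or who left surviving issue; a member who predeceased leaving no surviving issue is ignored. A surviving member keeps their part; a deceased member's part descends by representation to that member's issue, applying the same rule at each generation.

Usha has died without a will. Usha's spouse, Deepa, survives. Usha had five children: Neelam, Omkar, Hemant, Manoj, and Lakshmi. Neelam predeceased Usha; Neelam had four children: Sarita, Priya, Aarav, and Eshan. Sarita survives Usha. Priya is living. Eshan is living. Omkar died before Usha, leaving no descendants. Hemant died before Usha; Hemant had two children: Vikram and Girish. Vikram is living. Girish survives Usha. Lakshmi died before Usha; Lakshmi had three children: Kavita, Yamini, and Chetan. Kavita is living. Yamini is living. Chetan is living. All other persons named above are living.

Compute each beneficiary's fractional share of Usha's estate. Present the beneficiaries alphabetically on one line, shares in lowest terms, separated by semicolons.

Deepa, as surviving spouse, takes 3/5.
The remaining 2/5 passes to Usha's descendants per stirpes.
Omkar left no surviving issue, so that branch lapses and is disregarded.
The 2/5 is divided into 4 equal shares of 1/10 among Neelam, Hemant, Manoj, Lakshmi.
Neelam predeceased; the 1/10 allotted to Neelam's branch passes to Neelam's issue by representation.
The 1/10 is divided into 4 equal shares of 1/40 among Sarita, Priya, Aarav, Eshan.
Sarita is living and takes 1/40.
Priya is living and takes 1/40.
Aarav is living and takes 1/40.
Eshan is living and takes 1/40.
Hemant predeceased; the 1/10 allotted to Hemant's branch passes to Hemant's issue by representation.
The 1/10 is divided into 2 equal shares of 1/20 among Vikram, Girish.
Vikram is living and takes 1/20.
Girish is living and takes 1/20.
Manoj is living and takes 1/10.
Lakshmi predeceased; the 1/10 allotted to Lakshmi's branch passes to Lakshmi's issue by representation.
The 1/10 is divided into 3 equal shares of 1/30 among Kavita, Yamini, Chetan.
Kavita is living and takes 1/30.
Yamini is living and takes 1/30.
Chetan is living and takes 1/30.

Aarav 1/40; Chetan 1/30; Deepa 3/5; Eshan 1/40; Girish 1/20; Kavita 1/30; Manoj 1/10; Priya 1/40; Sarita 1/40; Vikram 1/20; Yamini 1/30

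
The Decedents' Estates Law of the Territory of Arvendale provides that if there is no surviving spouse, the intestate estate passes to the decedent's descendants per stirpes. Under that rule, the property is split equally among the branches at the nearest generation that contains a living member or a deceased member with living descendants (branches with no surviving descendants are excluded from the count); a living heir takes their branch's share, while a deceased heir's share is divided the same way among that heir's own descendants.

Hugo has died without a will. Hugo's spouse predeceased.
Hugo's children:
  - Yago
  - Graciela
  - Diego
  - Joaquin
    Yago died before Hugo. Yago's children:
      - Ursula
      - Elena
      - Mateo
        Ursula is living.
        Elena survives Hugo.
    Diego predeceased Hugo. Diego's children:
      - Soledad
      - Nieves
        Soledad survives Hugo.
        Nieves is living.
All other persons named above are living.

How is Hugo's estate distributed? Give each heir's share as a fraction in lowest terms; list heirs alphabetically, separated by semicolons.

Elena 1/12; Graciela 1/4; Joaquin 1/4; Mateo 1/12; Nieves 1/8; Soledad 1/8; Ursula 1/12

There is no surviving spouse, so the entire estate passes to Hugo's descendants per stirpes.
The estate is divided into 4 equal shares of 1/4 among Yago, Graciela, Diego, Joaquin.
Yago predeceased; the 1/4 allotted to Yago's branch passes to Yago's issue by representation.
The 1/4 is divided into 3 equal shares of 1/12 among Ursula, Elena, Mateo.
Ursula is living and takes 1/12.
Elena is living and takes 1/12.
Mateo is living and takes 1/12.
Graciela is living and takes 1/4.
Diego predeceased; the 1/4 allotted to Diego's branch passes to Diego's issue by representation.
The 1/4 is divided into 2 equal shares of 1/8 among Soledad, Nieves.
Soledad is living and takes 1/8.
Nieves is living and takes 1/8.
Joaquin is living and takes 1/4.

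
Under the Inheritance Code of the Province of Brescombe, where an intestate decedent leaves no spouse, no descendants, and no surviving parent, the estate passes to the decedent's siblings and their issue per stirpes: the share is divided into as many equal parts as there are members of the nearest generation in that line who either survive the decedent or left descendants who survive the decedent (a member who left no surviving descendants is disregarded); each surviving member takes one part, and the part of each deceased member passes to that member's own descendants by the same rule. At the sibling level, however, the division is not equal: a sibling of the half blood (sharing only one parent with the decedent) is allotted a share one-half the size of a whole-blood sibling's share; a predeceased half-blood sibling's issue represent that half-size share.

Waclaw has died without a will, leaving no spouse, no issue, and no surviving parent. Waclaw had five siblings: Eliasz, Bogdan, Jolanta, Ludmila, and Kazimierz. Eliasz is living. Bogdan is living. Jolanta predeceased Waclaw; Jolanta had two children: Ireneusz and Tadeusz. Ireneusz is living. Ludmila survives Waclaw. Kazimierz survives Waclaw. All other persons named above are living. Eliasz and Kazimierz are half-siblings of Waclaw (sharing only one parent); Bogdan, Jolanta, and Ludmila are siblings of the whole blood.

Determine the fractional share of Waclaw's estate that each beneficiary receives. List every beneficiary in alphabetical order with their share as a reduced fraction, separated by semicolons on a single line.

No spouse, descendants, or parent survives, so the estate passes to Waclaw's siblings per stirpes.
Half-blood siblings count for one-half the weight of whole-blood siblings at the initial division.
Dividing 1 in proportion to weights (total weight 4): Eliasz (weight 1/2) → 1/8; Bogdan (weight 1) → 1/4; Jolanta (weight 1) → 1/4; Ludmila (weight 1) → 1/4; Kazimierz (weight 1/2) → 1/8.
Eliasz is living and takes 1/8.
Bogdan is living and takes 1/4.
Jolanta predeceased; the 1/4 allotted to Jolanta's branch passes to Jolanta's issue by representation.
The 1/4 is divided into 2 equal shares of 1/8 among Ireneusz, Tadeusz.
Ireneusz is living and takes 1/8.
Tadeusz is living and takes 1/8.
Ludmila is living and takes 1/4.
Kazimierz is living and takes 1/8.

Bogdan 1/4; Eliasz 1/8; Ireneusz 1/8; Kazimierz 1/8; Ludmila 1/4; Tadeusz 1/8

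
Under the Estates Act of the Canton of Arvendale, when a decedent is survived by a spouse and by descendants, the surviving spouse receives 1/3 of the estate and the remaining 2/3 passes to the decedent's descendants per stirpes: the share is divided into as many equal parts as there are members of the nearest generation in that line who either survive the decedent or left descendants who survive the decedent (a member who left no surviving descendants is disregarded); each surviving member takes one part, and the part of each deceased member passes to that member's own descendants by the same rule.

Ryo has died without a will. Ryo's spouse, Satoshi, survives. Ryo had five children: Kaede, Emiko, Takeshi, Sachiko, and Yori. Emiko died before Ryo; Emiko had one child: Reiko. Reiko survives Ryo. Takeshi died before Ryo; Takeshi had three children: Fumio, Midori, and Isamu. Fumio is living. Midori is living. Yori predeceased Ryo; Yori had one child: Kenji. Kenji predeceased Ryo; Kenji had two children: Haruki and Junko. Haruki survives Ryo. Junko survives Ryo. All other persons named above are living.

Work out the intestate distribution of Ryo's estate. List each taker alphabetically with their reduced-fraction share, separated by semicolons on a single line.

Fumio 2/45; Haruki 1/15; Isamu 2/45; Junko 1/15; Kaede 2/15; Midori 2/45; Reiko 2/15; Sachiko 2/15; Satoshi 1/3

Satoshi, as surviving spouse, takes 1/3.
The remaining 2/3 passes to Ryo's descendants per stirpes.
The 2/3 is divided into 5 equal shares of 2/15 among Kaede, Emiko, Takeshi, Sachiko, Yori.
Kaede is living and takes 2/15.
Emiko predeceased; the 2/15 allotted to Emiko's branch passes to Emiko's issue by representation.
Reiko is the sole taker at this level and receives the full 2/15.
Takeshi predeceased; the 2/15 allotted to Takeshi's branch passes to Takeshi's issue by representation.
The 2/15 is divided into 3 equal shares of 2/45 among Fumio, Midori, Isamu.
Fumio is living and takes 2/45.
Midori is living and takes 2/45.
Isamu is living and takes 2/45.
Sachiko is living and takes 2/15.
Yori predeceased; the 2/15 allotted to Yori's branch passes to Yori's issue by representation.
Kenji's line is the sole branch at this level, so the full 2/15 passes to Kenji's issue by representation.
The 2/15 is divided into 2 equal shares of 1/15 among Haruki, Junko.
Haruki is living and takes 1/15.
Junko is living and takes 1/15.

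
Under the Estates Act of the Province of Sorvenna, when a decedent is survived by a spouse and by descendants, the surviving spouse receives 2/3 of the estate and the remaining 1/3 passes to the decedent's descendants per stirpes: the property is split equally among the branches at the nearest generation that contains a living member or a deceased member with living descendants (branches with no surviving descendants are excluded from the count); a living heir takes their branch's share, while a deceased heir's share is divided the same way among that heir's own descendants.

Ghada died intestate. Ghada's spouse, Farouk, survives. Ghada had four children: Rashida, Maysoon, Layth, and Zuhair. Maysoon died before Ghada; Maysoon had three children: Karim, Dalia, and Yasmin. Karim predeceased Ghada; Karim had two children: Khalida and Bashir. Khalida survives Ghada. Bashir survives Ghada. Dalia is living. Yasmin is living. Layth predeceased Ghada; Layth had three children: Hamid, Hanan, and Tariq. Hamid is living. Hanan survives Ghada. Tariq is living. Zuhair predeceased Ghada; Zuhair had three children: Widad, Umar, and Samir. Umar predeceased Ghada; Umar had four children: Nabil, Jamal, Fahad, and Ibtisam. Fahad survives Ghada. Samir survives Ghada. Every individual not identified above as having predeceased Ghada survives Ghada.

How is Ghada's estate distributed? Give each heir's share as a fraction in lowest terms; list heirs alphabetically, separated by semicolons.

Bashir 1/72; Dalia 1/36; Fahad 1/144; Farouk 2/3; Hamid 1/36; Hanan 1/36; Ibtisam 1/144; Jamal 1/144; Khalida 1/72; Nabil 1/144; Rashida 1/12; Samir 1/36; Tariq 1/36; Widad 1/36; Yasmin 1/36

Farouk, as surviving spouse, takes 2/3.
The remaining 1/3 passes to Ghada's descendants per stirpes.
The 1/3 is divided into 4 equal shares of 1/12 among Rashida, Maysoon, Layth, Zuhair.
Rashida is living and takes 1/12.
Maysoon predeceased; the 1/12 allotted to Maysoon's branch passes to Maysoon's issue by representation.
The 1/12 is divided into 3 equal shares of 1/36 among Karim, Dalia, Yasmin.
Karim predeceased; the 1/36 allotted to Karim's branch passes to Karim's issue by representation.
The 1/36 is divided into 2 equal shares of 1/72 among Khalida, Bashir.
Khalida is living and takes 1/72.
Bashir is living and takes 1/72.
Dalia is living and takes 1/36.
Yasmin is living and takes 1/36.
Layth predeceased; the 1/12 allotted to Layth's branch passes to Layth's issue by representation.
The 1/12 is divided into 3 equal shares of 1/36 among Hamid, Hanan, Tariq.
Hamid is living and takes 1/36.
Hanan is living and takes 1/36.
Tariq is living and takes 1/36.
Zuhair predeceased; the 1/12 allotted to Zuhair's branch passes to Zuhair's issue by representation.
The 1/12 is divided into 3 equal shares of 1/36 among Widad, Umar, Samir.
Widad is living and takes 1/36.
Umar predeceased; the 1/36 allotted to Umar's branch passes to Umar's issue by representation.
The 1/36 is divided into 4 equal shares of 1/144 among Nabil, Jamal, Fahad, Ibtisam.
Nabil is living and takes 1/144.
Jamal is living and takes 1/144.
Fahad is living and takes 1/144.
Ibtisam is living and takes 1/144.
Samir is living and takes 1/36.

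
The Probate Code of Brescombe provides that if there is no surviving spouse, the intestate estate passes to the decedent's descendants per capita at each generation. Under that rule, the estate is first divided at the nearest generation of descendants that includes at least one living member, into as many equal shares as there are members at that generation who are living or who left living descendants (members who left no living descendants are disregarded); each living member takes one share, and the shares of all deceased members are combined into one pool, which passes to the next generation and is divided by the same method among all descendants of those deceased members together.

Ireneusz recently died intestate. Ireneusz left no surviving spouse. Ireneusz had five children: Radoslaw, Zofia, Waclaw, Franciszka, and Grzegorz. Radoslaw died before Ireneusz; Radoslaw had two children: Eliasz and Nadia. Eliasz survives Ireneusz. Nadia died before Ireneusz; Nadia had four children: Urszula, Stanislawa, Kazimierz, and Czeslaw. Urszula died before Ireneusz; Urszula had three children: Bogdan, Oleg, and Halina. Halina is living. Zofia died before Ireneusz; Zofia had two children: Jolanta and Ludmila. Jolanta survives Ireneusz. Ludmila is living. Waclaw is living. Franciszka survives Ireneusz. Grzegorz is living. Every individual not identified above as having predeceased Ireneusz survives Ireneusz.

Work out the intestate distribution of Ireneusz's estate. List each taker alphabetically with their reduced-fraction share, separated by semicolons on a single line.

There is no surviving spouse, so the entire estate passes to Ireneusz's descendants per capita at each generation.
At generation 1 (Radoslaw, Zofia, Waclaw, Franciszka, Grzegorz) there are 5 shares of (1)/5 = 1/5 each.
Living: Waclaw, Franciszka, and Grzegorz — each takes 1/5.
Deceased: Radoslaw and Zofia. Their combined 2/5 is pooled and carried to generation 2.
At generation 2 (Eliasz, Nadia, Jolanta, Ludmila) there are 4 shares of (2/5)/4 = 1/10 each.
Living: Eliasz, Jolanta, and Ludmila — each takes 1/10.
Deceased: Nadia. That 1/10 share is carried to generation 3.
At generation 3 (Urszula, Stanislawa, Kazimierz, Czeslaw) there are 4 shares of (1/10)/4 = 1/40 each.
Living: Stanislawa, Kazimierz, and Czeslaw — each takes 1/40.
Deceased: Urszula. That 1/40 share is carried to generation 4.
At generation 4 (Bogdan, Oleg, Halina) there are 3 shares of (1/40)/3 = 1/120 each.
Living: Bogdan, Oleg, and Halina — each takes 1/120.

Bogdan 1/120; Czeslaw 1/40; Eliasz 1/10; Franciszka 1/5; Grzegorz 1/5; Halina 1/120; Jolanta 1/10; Kazimierz 1/40; Ludmila 1/10; Oleg 1/120; Stanislawa 1/40; Waclaw 1/5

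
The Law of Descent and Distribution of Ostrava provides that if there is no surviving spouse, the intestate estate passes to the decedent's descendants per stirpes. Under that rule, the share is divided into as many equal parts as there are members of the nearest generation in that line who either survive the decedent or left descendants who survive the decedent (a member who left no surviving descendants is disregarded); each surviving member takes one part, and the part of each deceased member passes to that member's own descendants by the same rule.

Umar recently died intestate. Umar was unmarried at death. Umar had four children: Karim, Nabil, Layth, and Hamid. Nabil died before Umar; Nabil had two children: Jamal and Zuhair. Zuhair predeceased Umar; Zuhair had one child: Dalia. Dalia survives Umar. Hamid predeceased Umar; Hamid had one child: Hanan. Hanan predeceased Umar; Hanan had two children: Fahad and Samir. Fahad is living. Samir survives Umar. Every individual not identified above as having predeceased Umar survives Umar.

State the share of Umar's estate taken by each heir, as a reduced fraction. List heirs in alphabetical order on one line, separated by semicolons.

Dalia 1/8; Fahad 1/8; Jamal 1/8; Karim 1/4; Layth 1/4; Samir 1/8

There is no surviving spouse, so the entire estate passes to Umar's descendants per stirpes.
The estate is divided into 4 equal shares of 1/4 among Karim, Nabil, Layth, Hamid.
Karim is living and takes 1/4.
Nabil predeceased; the 1/4 allotted to Nabil's branch passes to Nabil's issue by representation.
The 1/4 is divided into 2 equal shares of 1/8 among Jamal, Zuhair.
Jamal is living and takes 1/8.
Zuhair predeceased; the 1/8 allotted to Zuhair's branch passes to Zuhair's issue by representation.
Dalia is the sole taker at this level and receives the full 1/8.
Layth is living and takes 1/4.
Hamid predeceased; the 1/4 allotted to Hamid's branch passes to Hamid's issue by representation.
Hanan's line is the sole branch at this level, so the full 1/4 passes to Hanan's issue by representation.
The 1/4 is divided into 2 equal shares of 1/8 among Fahad, Samir.
Fahad is living and takes 1/8.
Samir is living and takes 1/8.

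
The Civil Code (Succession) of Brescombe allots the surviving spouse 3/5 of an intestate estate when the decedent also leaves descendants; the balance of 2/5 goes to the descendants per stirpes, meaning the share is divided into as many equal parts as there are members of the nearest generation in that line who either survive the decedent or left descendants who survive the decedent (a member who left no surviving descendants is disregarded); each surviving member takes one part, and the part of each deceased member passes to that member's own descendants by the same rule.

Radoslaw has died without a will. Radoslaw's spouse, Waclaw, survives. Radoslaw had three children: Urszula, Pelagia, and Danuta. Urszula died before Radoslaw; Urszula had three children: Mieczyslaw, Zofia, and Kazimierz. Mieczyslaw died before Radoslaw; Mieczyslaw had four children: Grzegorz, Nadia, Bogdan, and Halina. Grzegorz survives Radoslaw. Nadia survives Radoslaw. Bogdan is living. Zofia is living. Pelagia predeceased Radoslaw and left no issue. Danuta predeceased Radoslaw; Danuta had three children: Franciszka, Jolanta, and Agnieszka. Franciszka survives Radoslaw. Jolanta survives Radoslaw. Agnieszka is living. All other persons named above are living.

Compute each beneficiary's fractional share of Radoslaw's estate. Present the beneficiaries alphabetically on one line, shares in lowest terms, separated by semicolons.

Agnieszka 1/15; Bogdan 1/60; Franciszka 1/15; Grzegorz 1/60; Halina 1/60; Jolanta 1/15; Kazimierz 1/15; Nadia 1/60; Waclaw 3/5; Zofia 1/15

Waclaw, as surviving spouse, takes 3/5.
The remaining 2/5 passes to Radoslaw's descendants per stirpes.
Pelagia left no surviving issue, so that branch lapses and is disregarded.
The 2/5 is divided into 2 equal shares of 1/5 among Urszula, Danuta.
Urszula predeceased; the 1/5 allotted to Urszula's branch passes to Urszula's issue by representation.
The 1/5 is divided into 3 equal shares of 1/15 among Mieczyslaw, Zofia, Kazimierz.
Mieczyslaw predeceased; the 1/15 allotted to Mieczyslaw's branch passes to Mieczyslaw's issue by representation.
The 1/15 is divided into 4 equal shares of 1/60 among Grzegorz, Nadia, Bogdan, Halina.
Grzegorz is living and takes 1/60.
Nadia is living and takes 1/60.
Bogdan is living and takes 1/60.
Halina is living and takes 1/60.
Zofia is living and takes 1/15.
Kazimierz is living and takes 1/15.
Danuta predeceased; the 1/5 allotted to Danuta's branch passes to Danuta's issue by representation.
The 1/5 is divided into 3 equal shares of 1/15 among Franciszka, Jolanta, Agnieszka.
Franciszka is living and takes 1/15.
Jolanta is living and takes 1/15.
Agnieszka is living and takes 1/15.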